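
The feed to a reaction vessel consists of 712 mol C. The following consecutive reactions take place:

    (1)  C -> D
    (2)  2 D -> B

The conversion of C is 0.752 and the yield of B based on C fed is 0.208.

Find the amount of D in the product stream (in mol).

Conversion of C: C consumed = 1ξ₁ = 0.752 × 712 → ξ₁ = 535.4 mol.
Yield of B: 1ξ₂ / 712 = 0.208 → ξ₂ = 148.1 mol.
Outlet amounts (n = n₀ + Σ ν·ξ):
  C: 712 − 1(535.4) = 176.6
  D: 0 + 1(535.4) − 2(148.1) = 239.2
  B: 0 + 1(148.1) = 148.1

239 mol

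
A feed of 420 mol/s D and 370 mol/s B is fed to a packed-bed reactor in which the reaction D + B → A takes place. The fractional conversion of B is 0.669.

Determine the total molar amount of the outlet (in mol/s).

542 mol/s

B reacted = 0.669 × 370 = 247.5 mol/s; ν_B = −1, so ξ = 247.5/1 = 247.5 mol/s.
Outlet amounts (n = n₀ + ν ξ):
  D: 420 − 1(247.5) = 172.5
  B: 370 − 1(247.5) = 122.5
  A: 0 + 1(247.5) = 247.5
Total out = 172.5 + 122.5 + 247.5 = 542.5 mol/s.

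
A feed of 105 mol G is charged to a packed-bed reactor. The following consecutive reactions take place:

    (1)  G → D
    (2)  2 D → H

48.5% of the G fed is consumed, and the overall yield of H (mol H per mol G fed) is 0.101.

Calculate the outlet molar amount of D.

Conversion of G: G consumed = 1ξ₁ = 0.485 × 105 → ξ₁ = 50.92 mol.
Yield of H: 1ξ₂ / 105 = 0.101 → ξ₂ = 10.61 mol.
Outlet amounts (n = n₀ + Σ ν·ξ):
  G: 105 − 1(50.92) = 54.08
  D: 0 + 1(50.92) − 2(10.61) = 29.71
  H: 0 + 1(10.61) = 10.61

29.7 mol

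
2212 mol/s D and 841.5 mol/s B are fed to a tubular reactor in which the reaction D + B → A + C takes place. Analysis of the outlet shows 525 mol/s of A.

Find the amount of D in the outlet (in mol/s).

1690 mol/s

For A: n = n₀ + 1ξ → 525 = 0 + 1ξ, giving ξ = 525 mol/s.
Outlet amounts (n = n₀ + ν ξ):
  D: 2212 − 1(525) = 1687
  B: 841.5 − 1(525) = 316.5
  A: 0 + 1(525) = 525
  C: 0 + 1(525) = 525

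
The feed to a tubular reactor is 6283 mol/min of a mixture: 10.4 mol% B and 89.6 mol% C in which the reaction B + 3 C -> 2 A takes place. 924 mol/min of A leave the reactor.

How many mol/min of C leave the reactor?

4240 mol/min

For A: n = n₀ + 2ξ → 924 = 0 + 2ξ, giving ξ = 462 mol/min.
Outlet amounts (n = n₀ + ν ξ):
  B: 653.4 − 1(462) = 191.4
  C: 5630 − 3(462) = 4244
  A: 0 + 2(462) = 924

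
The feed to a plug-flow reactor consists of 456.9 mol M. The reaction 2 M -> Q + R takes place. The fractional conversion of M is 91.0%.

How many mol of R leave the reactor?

M reacted = 0.91 × 456.9 = 415.8 mol; ν_M = −2, so ξ = 415.8/2 = 207.9 mol.
Outlet amounts (n = n₀ + ν ξ):
  M: 456.9 − 2(207.9) = 41.12
  Q: 0 + 1(207.9) = 207.9
  R: 0 + 1(207.9) = 207.9

208 mol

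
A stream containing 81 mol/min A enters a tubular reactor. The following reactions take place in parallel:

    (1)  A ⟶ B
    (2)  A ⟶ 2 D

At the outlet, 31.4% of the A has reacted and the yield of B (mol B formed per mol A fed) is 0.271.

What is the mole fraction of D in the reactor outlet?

0.0825

Yield of B: 1ξ₁ / 81 = 0.271 → ξ₁ = 21.95 mol/min.
Conversion of A: 1ξ₁ + 1ξ₂ = 0.314 × 81 = 25.43 → ξ₂ = 3.483 mol/min.
Outlet amounts (n = n₀ + Σ ν·ξ):
  A: 81 − 1(21.95) − 1(3.483) = 55.57
  B: 0 + 1(21.95) = 21.95
  D: 0 + 2(3.483) = 6.966
Total out = 84.48 mol/min; y_D = 6.966 / 84.48 = 0.08245.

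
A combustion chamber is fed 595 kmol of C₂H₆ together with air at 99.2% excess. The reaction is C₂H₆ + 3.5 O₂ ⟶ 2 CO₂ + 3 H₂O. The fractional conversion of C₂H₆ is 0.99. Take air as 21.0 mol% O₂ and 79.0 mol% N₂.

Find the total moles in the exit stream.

Stoichiometric O₂ = 3.5 × 595 = 2082 kmol; O₂ fed = 2082 × 1.992 = 4148 kmol.
N₂ fed = 4148 × 79/21 = 15610 kmol.
Fuel reacted = 0.99 × 595 → ξ = 589 kmol.
Outlet (n = n₀ + ν ξ):
  C₂H₆: 595 − 1(589) = 5.95
  O₂: 4148 − 3.5(589) = 2087
  N₂: 15610 (inert)
  CO₂: 0 + 2(589) = 1178
  H₂O: 0 + 3(589) = 1767
Total out = 5.95 + 2087 + 15610 + 1178 + 1767 = 20640 kmol.

20600 kmol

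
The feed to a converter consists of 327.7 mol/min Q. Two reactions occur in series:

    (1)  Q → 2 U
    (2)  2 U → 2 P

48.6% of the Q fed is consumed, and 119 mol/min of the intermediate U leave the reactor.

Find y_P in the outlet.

0.41

Conversion of Q: Q consumed = 1ξ₁ = 0.486 × 327.7 → ξ₁ = 159.3 mol/min.
U balance: n_U = 0 + 2ξ₁ − 2ξ₂ = 119 → ξ₂ = (2·159.3 − 119)/2 = 99.76 mol/min.
Outlet amounts (n = n₀ + Σ ν·ξ):
  Q: 327.7 − 1(159.3) = 168.4
  U: 0 + 2(159.3) − 2(99.76) = 119
  P: 0 + 2(99.76) = 199.5
Total out = 487 mol/min; y_P = 199.5 / 487 = 0.4097.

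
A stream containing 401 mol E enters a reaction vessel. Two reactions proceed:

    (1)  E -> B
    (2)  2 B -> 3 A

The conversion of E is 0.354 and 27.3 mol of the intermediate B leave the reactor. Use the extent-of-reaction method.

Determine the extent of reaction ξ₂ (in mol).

ξ₂ = 57.3 mol

Conversion of E: E consumed = 1ξ₁ = 0.354 × 401 → ξ₁ = 142 mol.
B balance: n_B = 0 + 1ξ₁ − 2ξ₂ = 27.3 → ξ₂ = (1·142 − 27.3)/2 = 57.33 mol.
Outlet amounts (n = n₀ + Σ ν·ξ):
  E: 401 − 1(142) = 259
  B: 0 + 1(142) − 2(57.33) = 27.3
  A: 0 + 3(57.33) = 172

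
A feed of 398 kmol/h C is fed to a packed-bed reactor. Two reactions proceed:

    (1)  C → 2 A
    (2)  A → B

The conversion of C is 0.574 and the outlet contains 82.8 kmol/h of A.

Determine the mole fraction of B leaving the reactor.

Conversion of C: C consumed = 1ξ₁ = 0.574 × 398 → ξ₁ = 228.5 kmol/h.
A balance: n_A = 0 + 2ξ₁ − 1ξ₂ = 82.8 → ξ₂ = (2·228.5 − 82.8)/1 = 374.1 kmol/h.
Outlet amounts (n = n₀ + Σ ν·ξ):
  C: 398 − 1(228.5) = 169.5
  A: 0 + 2(228.5) − 1(374.1) = 82.8
  B: 0 + 1(374.1) = 374.1
Total out = 626.5 kmol/h; y_B = 374.1 / 626.5 = 0.5972.

0.597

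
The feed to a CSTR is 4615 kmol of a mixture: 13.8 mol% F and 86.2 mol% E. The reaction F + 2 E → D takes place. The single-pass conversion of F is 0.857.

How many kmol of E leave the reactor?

F reacted = 0.857 × 636.9 = 545.8 kmol; ν_F = −1, so ξ = 545.8/1 = 545.8 kmol.
Outlet amounts (n = n₀ + ν ξ):
  F: 636.9 − 1(545.8) = 91.07
  E: 3978 − 2(545.8) = 2887
  D: 0 + 1(545.8) = 545.8

2890 kmol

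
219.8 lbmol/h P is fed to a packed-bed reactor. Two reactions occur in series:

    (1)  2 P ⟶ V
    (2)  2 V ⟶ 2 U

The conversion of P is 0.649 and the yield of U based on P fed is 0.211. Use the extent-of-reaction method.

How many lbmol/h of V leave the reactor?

24.9 lbmol/h

Conversion of P: P consumed = 2ξ₁ = 0.649 × 219.8 → ξ₁ = 71.33 lbmol/h.
Yield of U: 2ξ₂ / 219.8 = 0.211 → ξ₂ = 23.19 lbmol/h.
Outlet amounts (n = n₀ + Σ ν·ξ):
  P: 219.8 − 2(71.33) = 77.15
  V: 0 + 1(71.33) − 2(23.19) = 24.95
  U: 0 + 2(23.19) = 46.38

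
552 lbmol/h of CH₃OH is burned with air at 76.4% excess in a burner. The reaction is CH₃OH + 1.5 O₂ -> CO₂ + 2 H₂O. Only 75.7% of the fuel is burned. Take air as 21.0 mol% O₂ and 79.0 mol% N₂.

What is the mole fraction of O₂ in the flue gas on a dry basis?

Stoichiometric O₂ = 1.5 × 552 = 828 lbmol/h; O₂ fed = 828 × 1.764 = 1461 lbmol/h.
N₂ fed = 1461 × 79/21 = 5495 lbmol/h.
Fuel reacted = 0.757 × 552 → ξ = 417.9 lbmol/h.
Outlet (n = n₀ + ν ξ):
  CH₃OH: 552 − 1(417.9) = 134.1
  O₂: 1461 − 1.5(417.9) = 833.8
  N₂: 5495 (inert)
  CO₂: 0 + 1(417.9) = 417.9
  H₂O: 0 + 2(417.9) = 835.7
Dry total = 6880 lbmol/h; y_O₂ (dry) = 833.8 / 6880 = 0.1212.

0.121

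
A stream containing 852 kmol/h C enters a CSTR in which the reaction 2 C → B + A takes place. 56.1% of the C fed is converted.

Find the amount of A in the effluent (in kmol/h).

239 kmol/h

C reacted = 0.561 × 852 = 478 kmol/h; ν_C = −2, so ξ = 478/2 = 239 kmol/h.
Outlet amounts (n = n₀ + ν ξ):
  C: 852 − 2(239) = 374
  B: 0 + 1(239) = 239
  A: 0 + 1(239) = 239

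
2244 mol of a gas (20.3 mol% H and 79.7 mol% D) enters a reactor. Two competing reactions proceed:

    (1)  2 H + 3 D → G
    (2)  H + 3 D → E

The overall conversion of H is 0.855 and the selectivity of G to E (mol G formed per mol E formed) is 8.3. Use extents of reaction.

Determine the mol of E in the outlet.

22.1 mol

Conversion of H: H consumed = 0.855 × 455.5 = 389.5 mol = 2ξ₁ + 1ξ₂.
Selectivity: 1ξ₁ / (1ξ₂) = 8.3 → ξ₁ = 8.3 ξ₂.
Substitute: (2·8.3 + 1) ξ₂ = 389.5 → ξ₂ = 22.13 mol, ξ₁ = 183.7 mol.
Outlet amounts (n = n₀ + Σ ν·ξ):
  H: 455.5 − 2(183.7) − 1(22.13) = 66.05
  D: 1788 − 3(183.7) − 3(22.13) = 1171
  G: 0 + 1(183.7) = 183.7
  E: 0 + 1(22.13) = 22.13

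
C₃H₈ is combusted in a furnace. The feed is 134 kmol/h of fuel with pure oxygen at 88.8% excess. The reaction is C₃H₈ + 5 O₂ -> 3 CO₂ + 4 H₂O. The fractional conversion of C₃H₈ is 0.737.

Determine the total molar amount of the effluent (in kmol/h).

Stoichiometric O₂ = 5 × 134 = 670 kmol/h; O₂ fed = 670 × 1.888 = 1265 kmol/h.
Fuel reacted = 0.737 × 134 → ξ = 98.76 kmol/h.
Outlet (n = n₀ + ν ξ):
  C₃H₈: 134 − 1(98.76) = 35.24
  O₂: 1265 − 5(98.76) = 771.2
  CO₂: 0 + 3(98.76) = 296.3
  H₂O: 0 + 4(98.76) = 395
Total out = 35.24 + 771.2 + 296.3 + 395 = 1498 kmol/h.

1500 kmol/h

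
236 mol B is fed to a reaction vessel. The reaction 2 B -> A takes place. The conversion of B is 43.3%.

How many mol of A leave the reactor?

51.1 mol

B reacted = 0.433 × 236 = 102.2 mol; ν_B = −2, so ξ = 102.2/2 = 51.09 mol.
Outlet amounts (n = n₀ + ν ξ):
  B: 236 − 2(51.09) = 133.8
  A: 0 + 1(51.09) = 51.09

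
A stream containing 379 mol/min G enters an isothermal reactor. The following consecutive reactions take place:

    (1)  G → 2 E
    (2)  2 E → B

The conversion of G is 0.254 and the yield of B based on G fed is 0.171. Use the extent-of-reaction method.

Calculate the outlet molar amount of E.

62.9 mol/min

Conversion of G: G consumed = 1ξ₁ = 0.254 × 379 → ξ₁ = 96.27 mol/min.
Yield of B: 1ξ₂ / 379 = 0.171 → ξ₂ = 64.81 mol/min.
Outlet amounts (n = n₀ + Σ ν·ξ):
  G: 379 − 1(96.27) = 282.7
  E: 0 + 2(96.27) − 2(64.81) = 62.91
  B: 0 + 1(64.81) = 64.81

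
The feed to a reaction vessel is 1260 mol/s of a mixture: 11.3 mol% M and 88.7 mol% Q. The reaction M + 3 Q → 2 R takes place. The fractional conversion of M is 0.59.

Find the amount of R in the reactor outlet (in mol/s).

M reacted = 0.59 × 142.4 = 84 mol/s; ν_M = −1, so ξ = 84/1 = 84 mol/s.
Outlet amounts (n = n₀ + ν ξ):
  M: 142.4 − 1(84) = 58.38
  Q: 1118 − 3(84) = 865.6
  R: 0 + 2(84) = 168

168 mol/s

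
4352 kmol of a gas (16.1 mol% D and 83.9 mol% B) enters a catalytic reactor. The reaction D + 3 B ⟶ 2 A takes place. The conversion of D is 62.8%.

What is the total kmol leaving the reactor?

D reacted = 0.628 × 700.7 = 440 kmol; ν_D = −1, so ξ = 440/1 = 440 kmol.
Outlet amounts (n = n₀ + ν ξ):
  D: 700.7 − 1(440) = 260.6
  B: 3651 − 3(440) = 2331
  A: 0 + 2(440) = 880
Total out = 260.6 + 2331 + 880 = 3472 kmol.

3470 kmol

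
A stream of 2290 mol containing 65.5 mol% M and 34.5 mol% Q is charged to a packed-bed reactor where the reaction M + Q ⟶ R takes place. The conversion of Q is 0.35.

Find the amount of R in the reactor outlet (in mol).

277 mol

Q reacted = 0.35 × 790 = 276.5 mol; ν_Q = −1, so ξ = 276.5/1 = 276.5 mol.
Outlet amounts (n = n₀ + ν ξ):
  M: 1500 − 1(276.5) = 1223
  Q: 790 − 1(276.5) = 513.5
  R: 0 + 1(276.5) = 276.5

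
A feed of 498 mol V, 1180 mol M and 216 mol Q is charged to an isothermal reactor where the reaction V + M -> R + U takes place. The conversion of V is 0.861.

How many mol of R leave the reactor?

429 mol

V reacted = 0.861 × 498 = 428.8 mol; ν_V = −1, so ξ = 428.8/1 = 428.8 mol.
Outlet amounts (n = n₀ + ν ξ):
  V: 498 − 1(428.8) = 69.22
  M: 1180 − 1(428.8) = 751.2
  R: 0 + 1(428.8) = 428.8
  U: 0 + 1(428.8) = 428.8
  Q: 216 (inert)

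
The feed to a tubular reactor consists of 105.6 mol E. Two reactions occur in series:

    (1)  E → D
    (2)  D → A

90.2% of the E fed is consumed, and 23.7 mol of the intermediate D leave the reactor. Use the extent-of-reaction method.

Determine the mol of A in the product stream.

Conversion of E: E consumed = 1ξ₁ = 0.902 × 105.6 → ξ₁ = 95.25 mol.
D balance: n_D = 0 + 1ξ₁ − 1ξ₂ = 23.7 → ξ₂ = (1·95.25 − 23.7)/1 = 71.55 mol.
Outlet amounts (n = n₀ + Σ ν·ξ):
  E: 105.6 − 1(95.25) = 10.35
  D: 0 + 1(95.25) − 1(71.55) = 23.7
  A: 0 + 1(71.55) = 71.55

71.6 mol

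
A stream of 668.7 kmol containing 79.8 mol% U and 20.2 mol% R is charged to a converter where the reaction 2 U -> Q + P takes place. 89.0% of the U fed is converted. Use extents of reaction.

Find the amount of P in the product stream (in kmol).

237 kmol

U reacted = 0.89 × 533.6 = 474.9 kmol; ν_U = −2, so ξ = 474.9/2 = 237.5 kmol.
Outlet amounts (n = n₀ + ν ξ):
  U: 533.6 − 2(237.5) = 58.7
  Q: 0 + 1(237.5) = 237.5
  P: 0 + 1(237.5) = 237.5
  R: 135.1 (inert)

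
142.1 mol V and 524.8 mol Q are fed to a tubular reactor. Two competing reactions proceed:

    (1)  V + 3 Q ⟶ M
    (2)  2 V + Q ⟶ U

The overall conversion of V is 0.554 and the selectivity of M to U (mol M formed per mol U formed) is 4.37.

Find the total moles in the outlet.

Conversion of V: V consumed = 0.554 × 142.1 = 78.72 mol = 1ξ₁ + 2ξ₂.
Selectivity: 1ξ₁ / (1ξ₂) = 4.37 → ξ₁ = 4.37 ξ₂.
Substitute: (1·4.37 + 2) ξ₂ = 78.72 → ξ₂ = 12.36 mol, ξ₁ = 54.01 mol.
Outlet amounts (n = n₀ + Σ ν·ξ):
  V: 142.1 − 1(54.01) − 2(12.36) = 63.38
  Q: 524.8 − 3(54.01) − 1(12.36) = 350.4
  M: 0 + 1(54.01) = 54.01
  U: 0 + 1(12.36) = 12.36
Total out = 63.38 + 350.4 + 54.01 + 12.36 = 480.2 mol.

480 mol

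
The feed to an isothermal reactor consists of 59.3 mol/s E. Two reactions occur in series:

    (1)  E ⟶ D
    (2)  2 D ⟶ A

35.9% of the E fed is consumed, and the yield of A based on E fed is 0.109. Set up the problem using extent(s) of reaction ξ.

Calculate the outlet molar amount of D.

Conversion of E: E consumed = 1ξ₁ = 0.359 × 59.3 → ξ₁ = 21.29 mol/s.
Yield of A: 1ξ₂ / 59.3 = 0.109 → ξ₂ = 6.464 mol/s.
Outlet amounts (n = n₀ + Σ ν·ξ):
  E: 59.3 − 1(21.29) = 38.01
  D: 0 + 1(21.29) − 2(6.464) = 8.361
  A: 0 + 1(6.464) = 6.464

8.36 mol/s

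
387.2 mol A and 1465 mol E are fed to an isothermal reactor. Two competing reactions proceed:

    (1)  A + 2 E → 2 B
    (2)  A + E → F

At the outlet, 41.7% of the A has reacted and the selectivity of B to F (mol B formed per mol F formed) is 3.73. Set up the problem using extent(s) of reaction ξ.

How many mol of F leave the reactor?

Conversion of A: A consumed = 0.417 × 387.2 = 161.5 mol = 1ξ₁ + 1ξ₂.
Selectivity: 2ξ₁ / (1ξ₂) = 3.73 → ξ₁ = 1.865 ξ₂.
Substitute: (1·1.865 + 1) ξ₂ = 161.5 → ξ₂ = 56.36 mol, ξ₁ = 105.1 mol.
Outlet amounts (n = n₀ + Σ ν·ξ):
  A: 387.2 − 1(105.1) − 1(56.36) = 225.7
  E: 1465 − 2(105.1) − 1(56.36) = 1198
  B: 0 + 2(105.1) = 210.2
  F: 0 + 1(56.36) = 56.36

56.4 mol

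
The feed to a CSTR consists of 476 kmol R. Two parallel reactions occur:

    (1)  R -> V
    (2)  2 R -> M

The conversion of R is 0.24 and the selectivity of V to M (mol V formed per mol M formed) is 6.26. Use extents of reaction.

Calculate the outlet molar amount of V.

86.6 kmol

Conversion of R: R consumed = 0.24 × 476 = 114.2 kmol = 1ξ₁ + 2ξ₂.
Selectivity: 1ξ₁ / (1ξ₂) = 6.26 → ξ₁ = 6.26 ξ₂.
Substitute: (1·6.26 + 2) ξ₂ = 114.2 → ξ₂ = 13.83 kmol, ξ₁ = 86.58 kmol.
Outlet amounts (n = n₀ + Σ ν·ξ):
  R: 476 − 1(86.58) − 2(13.83) = 361.8
  V: 0 + 1(86.58) = 86.58
  M: 0 + 1(13.83) = 13.83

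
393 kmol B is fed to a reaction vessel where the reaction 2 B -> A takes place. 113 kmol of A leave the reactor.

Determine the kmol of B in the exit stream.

167 kmol

For A: n = n₀ + 1ξ → 113 = 0 + 1ξ, giving ξ = 113 kmol.
Outlet amounts (n = n₀ + ν ξ):
  B: 393 − 2(113) = 167
  A: 0 + 1(113) = 113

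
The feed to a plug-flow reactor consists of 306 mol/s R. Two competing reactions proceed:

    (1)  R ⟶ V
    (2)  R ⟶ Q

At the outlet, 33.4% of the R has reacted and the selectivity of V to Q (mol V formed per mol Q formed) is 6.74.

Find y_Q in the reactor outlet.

Conversion of R: R consumed = 0.334 × 306 = 102.2 mol/s = 1ξ₁ + 1ξ₂.
Selectivity: 1ξ₁ / (1ξ₂) = 6.74 → ξ₁ = 6.74 ξ₂.
Substitute: (1·6.74 + 1) ξ₂ = 102.2 → ξ₂ = 13.2 mol/s, ξ₁ = 89 mol/s.
Outlet amounts (n = n₀ + Σ ν·ξ):
  R: 306 − 1(89) − 1(13.2) = 203.8
  V: 0 + 1(89) = 89
  Q: 0 + 1(13.2) = 13.2
Total out = 306 mol/s; y_Q = 13.2 / 306 = 0.04315.

0.0432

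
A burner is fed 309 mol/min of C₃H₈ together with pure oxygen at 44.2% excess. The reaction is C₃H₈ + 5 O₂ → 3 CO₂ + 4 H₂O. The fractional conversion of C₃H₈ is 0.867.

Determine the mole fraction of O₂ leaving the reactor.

0.317

Stoichiometric O₂ = 5 × 309 = 1545 mol/min; O₂ fed = 1545 × 1.442 = 2228 mol/min.
Fuel reacted = 0.867 × 309 → ξ = 267.9 mol/min.
Outlet (n = n₀ + ν ξ):
  C₃H₈: 309 − 1(267.9) = 41.1
  O₂: 2228 − 5(267.9) = 888.4
  CO₂: 0 + 3(267.9) = 803.7
  H₂O: 0 + 4(267.9) = 1072
Total out = 2805 mol/min; y_O₂ = 888.4 / 2805 = 0.3167.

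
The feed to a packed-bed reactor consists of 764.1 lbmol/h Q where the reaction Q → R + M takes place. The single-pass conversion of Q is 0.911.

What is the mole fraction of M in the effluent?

Q reacted = 0.911 × 764.1 = 696.1 lbmol/h; ν_Q = −1, so ξ = 696.1/1 = 696.1 lbmol/h.
Outlet amounts (n = n₀ + ν ξ):
  Q: 764.1 − 1(696.1) = 68
  R: 0 + 1(696.1) = 696.1
  M: 0 + 1(696.1) = 696.1
Total out = 1460 lbmol/h; y_M = 696.1 / 1460 = 0.4767.

0.477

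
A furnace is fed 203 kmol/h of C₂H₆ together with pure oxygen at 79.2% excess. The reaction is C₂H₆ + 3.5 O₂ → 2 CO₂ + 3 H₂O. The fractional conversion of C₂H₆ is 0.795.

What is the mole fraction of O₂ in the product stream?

Stoichiometric O₂ = 3.5 × 203 = 710.5 kmol/h; O₂ fed = 710.5 × 1.792 = 1273 kmol/h.
Fuel reacted = 0.795 × 203 → ξ = 161.4 kmol/h.
Outlet (n = n₀ + ν ξ):
  C₂H₆: 203 − 1(161.4) = 41.61
  O₂: 1273 − 3.5(161.4) = 708.4
  CO₂: 0 + 2(161.4) = 322.8
  H₂O: 0 + 3(161.4) = 484.2
Total out = 1557 kmol/h; y_O₂ = 708.4 / 1557 = 0.455.

0.455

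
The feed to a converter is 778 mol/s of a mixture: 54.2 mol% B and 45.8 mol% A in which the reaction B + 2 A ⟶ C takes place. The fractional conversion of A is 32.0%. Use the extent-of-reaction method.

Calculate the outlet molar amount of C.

A reacted = 0.32 × 356.3 = 114 mol/s; ν_A = −2, so ξ = 114/2 = 57.01 mol/s.
Outlet amounts (n = n₀ + ν ξ):
  B: 421.7 − 1(57.01) = 364.7
  A: 356.3 − 2(57.01) = 242.3
  C: 0 + 1(57.01) = 57.01

57 mol/s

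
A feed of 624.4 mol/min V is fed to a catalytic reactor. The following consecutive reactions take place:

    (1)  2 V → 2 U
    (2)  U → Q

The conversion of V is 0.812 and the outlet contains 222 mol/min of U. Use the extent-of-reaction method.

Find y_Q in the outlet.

0.456

Conversion of V: V consumed = 2ξ₁ = 0.812 × 624.4 → ξ₁ = 253.5 mol/min.
U balance: n_U = 0 + 2ξ₁ − 1ξ₂ = 222 → ξ₂ = (2·253.5 − 222)/1 = 285 mol/min.
Outlet amounts (n = n₀ + Σ ν·ξ):
  V: 624.4 − 2(253.5) = 117.4
  U: 0 + 2(253.5) − 1(285) = 222
  Q: 0 + 1(285) = 285
Total out = 624.4 mol/min; y_Q = 285 / 624.4 = 0.4565.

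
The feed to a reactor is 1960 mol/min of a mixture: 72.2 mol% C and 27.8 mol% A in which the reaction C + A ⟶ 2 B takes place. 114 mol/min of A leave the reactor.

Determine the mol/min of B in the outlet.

862 mol/min

For A: n = n₀ − 1ξ → 114 = 544.9 − 1ξ, giving ξ = 430.9 mol/min.
Outlet amounts (n = n₀ + ν ξ):
  C: 1415 − 1(430.9) = 984.2
  A: 544.9 − 1(430.9) = 114
  B: 0 + 2(430.9) = 861.8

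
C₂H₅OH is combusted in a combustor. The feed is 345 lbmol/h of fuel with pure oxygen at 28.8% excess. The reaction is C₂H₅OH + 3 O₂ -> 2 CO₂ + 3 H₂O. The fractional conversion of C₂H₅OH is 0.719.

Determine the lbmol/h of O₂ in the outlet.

Stoichiometric O₂ = 3 × 345 = 1035 lbmol/h; O₂ fed = 1035 × 1.288 = 1333 lbmol/h.
Fuel reacted = 0.719 × 345 → ξ = 248.1 lbmol/h.
Outlet (n = n₀ + ν ξ):
  C₂H₅OH: 345 − 1(248.1) = 96.95
  O₂: 1333 − 3(248.1) = 588.9
  CO₂: 0 + 2(248.1) = 496.1
  H₂O: 0 + 3(248.1) = 744.2

589 lbmol/h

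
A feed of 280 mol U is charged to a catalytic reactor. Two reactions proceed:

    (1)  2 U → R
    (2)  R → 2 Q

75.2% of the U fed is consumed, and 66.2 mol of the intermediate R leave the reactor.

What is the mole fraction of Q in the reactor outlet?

Conversion of U: U consumed = 2ξ₁ = 0.752 × 280 → ξ₁ = 105.3 mol.
R balance: n_R = 0 + 1ξ₁ − 1ξ₂ = 66.2 → ξ₂ = (1·105.3 − 66.2)/1 = 39.08 mol.
Outlet amounts (n = n₀ + Σ ν·ξ):
  U: 280 − 2(105.3) = 69.44
  R: 0 + 1(105.3) − 1(39.08) = 66.2
  Q: 0 + 2(39.08) = 78.16
Total out = 213.8 mol; y_Q = 78.16 / 213.8 = 0.3656.

0.366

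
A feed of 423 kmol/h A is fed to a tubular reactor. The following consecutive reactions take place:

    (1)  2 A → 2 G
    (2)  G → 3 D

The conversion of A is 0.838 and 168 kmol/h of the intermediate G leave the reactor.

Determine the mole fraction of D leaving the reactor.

0.703

Conversion of A: A consumed = 2ξ₁ = 0.838 × 423 → ξ₁ = 177.2 kmol/h.
G balance: n_G = 0 + 2ξ₁ − 1ξ₂ = 168 → ξ₂ = (2·177.2 − 168)/1 = 186.5 kmol/h.
Outlet amounts (n = n₀ + Σ ν·ξ):
  A: 423 − 2(177.2) = 68.53
  G: 0 + 2(177.2) − 1(186.5) = 168
  D: 0 + 3(186.5) = 559.4
Total out = 795.9 kmol/h; y_D = 559.4 / 795.9 = 0.7028.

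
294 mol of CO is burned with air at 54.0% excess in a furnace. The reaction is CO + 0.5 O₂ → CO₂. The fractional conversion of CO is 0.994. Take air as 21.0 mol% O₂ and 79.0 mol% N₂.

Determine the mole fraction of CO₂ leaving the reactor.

Stoichiometric O₂ = 0.5 × 294 = 147 mol; O₂ fed = 147 × 1.540 = 226.4 mol.
N₂ fed = 226.4 × 79/21 = 851.6 mol.
Fuel reacted = 0.994 × 294 → ξ = 292.2 mol.
Outlet (n = n₀ + ν ξ):
  CO: 294 − 1(292.2) = 1.764
  O₂: 226.4 − 0.5(292.2) = 80.26
  N₂: 851.6 (inert)
  CO₂: 0 + 1(292.2) = 292.2
Total out = 1226 mol; y_CO₂ = 292.2 / 1226 = 0.2384.

0.238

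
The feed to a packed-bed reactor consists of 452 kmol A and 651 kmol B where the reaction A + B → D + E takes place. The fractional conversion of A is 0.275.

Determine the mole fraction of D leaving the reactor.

A reacted = 0.275 × 452 = 124.3 kmol; ν_A = −1, so ξ = 124.3/1 = 124.3 kmol.
Outlet amounts (n = n₀ + ν ξ):
  A: 452 − 1(124.3) = 327.7
  B: 651 − 1(124.3) = 526.7
  D: 0 + 1(124.3) = 124.3
  E: 0 + 1(124.3) = 124.3
Total out = 1103 kmol; y_D = 124.3 / 1103 = 0.1127.

0.113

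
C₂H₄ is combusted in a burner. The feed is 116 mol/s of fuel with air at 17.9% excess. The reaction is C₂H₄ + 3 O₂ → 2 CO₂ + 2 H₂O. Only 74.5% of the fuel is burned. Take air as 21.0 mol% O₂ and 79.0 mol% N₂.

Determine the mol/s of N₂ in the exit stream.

Stoichiometric O₂ = 3 × 116 = 348 mol/s; O₂ fed = 348 × 1.179 = 410.3 mol/s.
N₂ fed = 410.3 × 79/21 = 1543 mol/s.
Fuel reacted = 0.745 × 116 → ξ = 86.42 mol/s.
Outlet (n = n₀ + ν ξ):
  C₂H₄: 116 − 1(86.42) = 29.58
  O₂: 410.3 − 3(86.42) = 151
  N₂: 1543 (inert)
  CO₂: 0 + 2(86.42) = 172.8
  H₂O: 0 + 2(86.42) = 172.8

1540 mol/s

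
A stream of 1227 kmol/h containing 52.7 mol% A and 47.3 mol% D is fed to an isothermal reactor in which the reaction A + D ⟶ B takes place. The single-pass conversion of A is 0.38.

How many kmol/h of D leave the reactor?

A reacted = 0.38 × 646.6 = 245.7 kmol/h; ν_A = −1, so ξ = 245.7/1 = 245.7 kmol/h.
Outlet amounts (n = n₀ + ν ξ):
  A: 646.6 − 1(245.7) = 400.9
  D: 580.4 − 1(245.7) = 334.7
  B: 0 + 1(245.7) = 245.7

335 kmol/h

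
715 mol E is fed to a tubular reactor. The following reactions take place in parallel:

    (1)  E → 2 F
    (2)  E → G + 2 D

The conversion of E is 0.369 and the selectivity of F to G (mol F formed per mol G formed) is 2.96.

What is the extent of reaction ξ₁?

ξ₁ = 157 mol

Conversion of E: E consumed = 0.369 × 715 = 263.8 mol = 1ξ₁ + 1ξ₂.
Selectivity: 2ξ₁ / (1ξ₂) = 2.96 → ξ₁ = 1.48 ξ₂.
Substitute: (1·1.48 + 1) ξ₂ = 263.8 → ξ₂ = 106.4 mol, ξ₁ = 157.4 mol.
Outlet amounts (n = n₀ + Σ ν·ξ):
  E: 715 − 1(157.4) − 1(106.4) = 451.2
  F: 0 + 2(157.4) = 314.9
  G: 0 + 1(106.4) = 106.4
  D: 0 + 2(106.4) = 212.8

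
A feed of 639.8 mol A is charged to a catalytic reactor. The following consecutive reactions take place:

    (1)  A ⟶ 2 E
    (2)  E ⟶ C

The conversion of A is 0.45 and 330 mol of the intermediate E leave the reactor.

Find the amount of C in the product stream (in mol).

Conversion of A: A consumed = 1ξ₁ = 0.45 × 639.8 → ξ₁ = 287.9 mol.
E balance: n_E = 0 + 2ξ₁ − 1ξ₂ = 330 → ξ₂ = (2·287.9 − 330)/1 = 245.8 mol.
Outlet amounts (n = n₀ + Σ ν·ξ):
  A: 639.8 − 1(287.9) = 351.9
  E: 0 + 2(287.9) − 1(245.8) = 330
  C: 0 + 1(245.8) = 245.8

246 mol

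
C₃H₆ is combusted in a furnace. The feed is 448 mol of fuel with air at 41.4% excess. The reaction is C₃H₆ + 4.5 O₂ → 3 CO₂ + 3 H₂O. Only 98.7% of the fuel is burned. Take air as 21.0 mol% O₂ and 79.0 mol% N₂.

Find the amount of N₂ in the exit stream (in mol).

10700 mol

Stoichiometric O₂ = 4.5 × 448 = 2016 mol; O₂ fed = 2016 × 1.414 = 2851 mol.
N₂ fed = 2851 × 79/21 = 10720 mol.
Fuel reacted = 0.987 × 448 → ξ = 442.2 mol.
Outlet (n = n₀ + ν ξ):
  C₃H₆: 448 − 1(442.2) = 5.824
  O₂: 2851 − 4.5(442.2) = 860.8
  N₂: 10720 (inert)
  CO₂: 0 + 3(442.2) = 1327
  H₂O: 0 + 3(442.2) = 1327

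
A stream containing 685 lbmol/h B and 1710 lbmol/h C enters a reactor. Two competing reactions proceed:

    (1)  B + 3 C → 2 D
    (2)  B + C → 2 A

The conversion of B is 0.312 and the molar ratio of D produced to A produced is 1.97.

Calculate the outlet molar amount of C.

Conversion of B: B consumed = 0.312 × 685 = 213.7 lbmol/h = 1ξ₁ + 1ξ₂.
Selectivity: 2ξ₁ / (2ξ₂) = 1.97 → ξ₁ = 1.97 ξ₂.
Substitute: (1·1.97 + 1) ξ₂ = 213.7 → ξ₂ = 71.96 lbmol/h, ξ₁ = 141.8 lbmol/h.
Outlet amounts (n = n₀ + Σ ν·ξ):
  B: 685 − 1(141.8) − 1(71.96) = 471.3
  C: 1710 − 3(141.8) − 1(71.96) = 1213
  D: 0 + 2(141.8) = 283.5
  A: 0 + 2(71.96) = 143.9

1210 lbmol/h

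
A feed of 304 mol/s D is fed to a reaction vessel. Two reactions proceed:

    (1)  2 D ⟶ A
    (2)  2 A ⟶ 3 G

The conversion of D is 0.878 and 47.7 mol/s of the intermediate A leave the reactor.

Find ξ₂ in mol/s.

Conversion of D: D consumed = 2ξ₁ = 0.878 × 304 → ξ₁ = 133.5 mol/s.
A balance: n_A = 0 + 1ξ₁ − 2ξ₂ = 47.7 → ξ₂ = (1·133.5 − 47.7)/2 = 42.88 mol/s.
Outlet amounts (n = n₀ + Σ ν·ξ):
  D: 304 − 2(133.5) = 37.09
  A: 0 + 1(133.5) − 2(42.88) = 47.7
  G: 0 + 3(42.88) = 128.6

ξ₂ = 42.9 mol/s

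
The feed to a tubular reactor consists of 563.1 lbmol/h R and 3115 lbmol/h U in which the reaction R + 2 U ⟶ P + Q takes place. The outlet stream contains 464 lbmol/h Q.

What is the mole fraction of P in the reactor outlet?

0.144

For Q: n = n₀ + 1ξ → 464 = 0 + 1ξ, giving ξ = 464 lbmol/h.
Outlet amounts (n = n₀ + ν ξ):
  R: 563.1 − 1(464) = 99.1
  U: 3115 − 2(464) = 2187
  P: 0 + 1(464) = 464
  Q: 0 + 1(464) = 464
Total out = 3214 lbmol/h; y_P = 464 / 3214 = 0.1444.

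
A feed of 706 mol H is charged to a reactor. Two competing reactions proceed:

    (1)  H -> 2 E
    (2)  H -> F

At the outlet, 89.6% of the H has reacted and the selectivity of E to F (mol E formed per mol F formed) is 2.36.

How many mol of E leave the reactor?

685 mol

Conversion of H: H consumed = 0.896 × 706 = 632.6 mol = 1ξ₁ + 1ξ₂.
Selectivity: 2ξ₁ / (1ξ₂) = 2.36 → ξ₁ = 1.18 ξ₂.
Substitute: (1·1.18 + 1) ξ₂ = 632.6 → ξ₂ = 290.2 mol, ξ₁ = 342.4 mol.
Outlet amounts (n = n₀ + Σ ν·ξ):
  H: 706 − 1(342.4) − 1(290.2) = 73.42
  E: 0 + 2(342.4) = 684.8
  F: 0 + 1(290.2) = 290.2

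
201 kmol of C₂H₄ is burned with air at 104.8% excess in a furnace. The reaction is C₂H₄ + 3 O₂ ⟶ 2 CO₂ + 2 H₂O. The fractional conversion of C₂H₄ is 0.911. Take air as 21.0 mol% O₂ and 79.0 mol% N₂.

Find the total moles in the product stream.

Stoichiometric O₂ = 3 × 201 = 603 kmol; O₂ fed = 603 × 2.048 = 1235 kmol.
N₂ fed = 1235 × 79/21 = 4646 kmol.
Fuel reacted = 0.911 × 201 → ξ = 183.1 kmol.
Outlet (n = n₀ + ν ξ):
  C₂H₄: 201 − 1(183.1) = 17.89
  O₂: 1235 − 3(183.1) = 685.6
  N₂: 4646 (inert)
  CO₂: 0 + 2(183.1) = 366.2
  H₂O: 0 + 2(183.1) = 366.2
Total out = 17.89 + 685.6 + 4646 + 366.2 + 366.2 = 6082 kmol.

6080 kmol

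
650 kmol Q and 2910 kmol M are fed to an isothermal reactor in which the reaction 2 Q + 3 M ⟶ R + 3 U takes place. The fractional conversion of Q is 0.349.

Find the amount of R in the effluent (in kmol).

113 kmol

Q reacted = 0.349 × 650 = 226.8 kmol; ν_Q = −2, so ξ = 226.8/2 = 113.4 kmol.
Outlet amounts (n = n₀ + ν ξ):
  Q: 650 − 2(113.4) = 423.1
  M: 2910 − 3(113.4) = 2570
  R: 0 + 1(113.4) = 113.4
  U: 0 + 3(113.4) = 340.3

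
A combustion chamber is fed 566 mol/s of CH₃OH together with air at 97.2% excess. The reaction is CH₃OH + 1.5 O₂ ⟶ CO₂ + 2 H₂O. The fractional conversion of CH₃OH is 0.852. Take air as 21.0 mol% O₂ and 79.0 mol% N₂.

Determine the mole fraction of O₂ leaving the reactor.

0.108

Stoichiometric O₂ = 1.5 × 566 = 849 mol/s; O₂ fed = 849 × 1.972 = 1674 mol/s.
N₂ fed = 1674 × 79/21 = 6298 mol/s.
Fuel reacted = 0.852 × 566 → ξ = 482.2 mol/s.
Outlet (n = n₀ + ν ξ):
  CH₃OH: 566 − 1(482.2) = 83.77
  O₂: 1674 − 1.5(482.2) = 950.9
  N₂: 6298 (inert)
  CO₂: 0 + 1(482.2) = 482.2
  H₂O: 0 + 2(482.2) = 964.5
Total out = 8780 mol/s; y_O₂ = 950.9 / 8780 = 0.1083.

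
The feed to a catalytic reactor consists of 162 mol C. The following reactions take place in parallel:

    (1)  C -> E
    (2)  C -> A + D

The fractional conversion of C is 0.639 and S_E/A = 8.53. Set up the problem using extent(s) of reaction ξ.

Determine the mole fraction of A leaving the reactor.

Conversion of C: C consumed = 0.639 × 162 = 103.5 mol = 1ξ₁ + 1ξ₂.
Selectivity: 1ξ₁ / (1ξ₂) = 8.53 → ξ₁ = 8.53 ξ₂.
Substitute: (1·8.53 + 1) ξ₂ = 103.5 → ξ₂ = 10.86 mol, ξ₁ = 92.66 mol.
Outlet amounts (n = n₀ + Σ ν·ξ):
  C: 162 − 1(92.66) − 1(10.86) = 58.48
  E: 0 + 1(92.66) = 92.66
  A: 0 + 1(10.86) = 10.86
  D: 0 + 1(10.86) = 10.86
Total out = 172.9 mol; y_A = 10.86 / 172.9 = 0.06284.

0.0628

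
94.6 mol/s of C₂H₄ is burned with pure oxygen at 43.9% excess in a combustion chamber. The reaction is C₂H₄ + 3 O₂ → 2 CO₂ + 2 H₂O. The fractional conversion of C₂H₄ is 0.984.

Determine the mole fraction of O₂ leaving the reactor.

Stoichiometric O₂ = 3 × 94.6 = 283.8 mol/s; O₂ fed = 283.8 × 1.439 = 408.4 mol/s.
Fuel reacted = 0.984 × 94.6 → ξ = 93.09 mol/s.
Outlet (n = n₀ + ν ξ):
  C₂H₄: 94.6 − 1(93.09) = 1.514
  O₂: 408.4 − 3(93.09) = 129.1
  CO₂: 0 + 2(93.09) = 186.2
  H₂O: 0 + 2(93.09) = 186.2
Total out = 503 mol/s; y_O₂ = 129.1 / 503 = 0.2567.

0.257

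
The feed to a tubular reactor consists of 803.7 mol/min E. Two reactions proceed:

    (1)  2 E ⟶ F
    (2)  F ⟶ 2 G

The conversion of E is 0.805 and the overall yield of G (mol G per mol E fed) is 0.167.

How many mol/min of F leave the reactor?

256 mol/min

Conversion of E: E consumed = 2ξ₁ = 0.805 × 803.7 → ξ₁ = 323.5 mol/min.
Yield of G: 2ξ₂ / 803.7 = 0.167 → ξ₂ = 67.11 mol/min.
Outlet amounts (n = n₀ + Σ ν·ξ):
  E: 803.7 − 2(323.5) = 156.7
  F: 0 + 1(323.5) − 1(67.11) = 256.4
  G: 0 + 2(67.11) = 134.2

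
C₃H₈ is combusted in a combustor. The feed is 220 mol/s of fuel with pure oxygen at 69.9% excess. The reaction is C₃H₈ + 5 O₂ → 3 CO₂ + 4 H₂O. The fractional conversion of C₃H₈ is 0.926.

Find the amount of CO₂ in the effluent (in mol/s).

Stoichiometric O₂ = 5 × 220 = 1100 mol/s; O₂ fed = 1100 × 1.699 = 1869 mol/s.
Fuel reacted = 0.926 × 220 → ξ = 203.7 mol/s.
Outlet (n = n₀ + ν ξ):
  C₃H₈: 220 − 1(203.7) = 16.28
  O₂: 1869 − 5(203.7) = 850.3
  CO₂: 0 + 3(203.7) = 611.2
  H₂O: 0 + 4(203.7) = 814.9

611 mol/s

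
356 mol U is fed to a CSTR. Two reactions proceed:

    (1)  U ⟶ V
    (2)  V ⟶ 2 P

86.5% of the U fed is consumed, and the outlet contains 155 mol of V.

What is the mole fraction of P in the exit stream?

0.601

Conversion of U: U consumed = 1ξ₁ = 0.865 × 356 → ξ₁ = 307.9 mol.
V balance: n_V = 0 + 1ξ₁ − 1ξ₂ = 155 → ξ₂ = (1·307.9 − 155)/1 = 152.9 mol.
Outlet amounts (n = n₀ + Σ ν·ξ):
  U: 356 − 1(307.9) = 48.06
  V: 0 + 1(307.9) − 1(152.9) = 155
  P: 0 + 2(152.9) = 305.9
Total out = 508.9 mol; y_P = 305.9 / 508.9 = 0.601.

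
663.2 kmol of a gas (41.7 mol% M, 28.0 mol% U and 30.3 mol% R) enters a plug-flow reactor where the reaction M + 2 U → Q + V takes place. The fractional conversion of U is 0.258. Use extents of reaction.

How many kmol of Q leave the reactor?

U reacted = 0.258 × 185.7 = 47.91 kmol; ν_U = −2, so ξ = 47.91/2 = 23.95 kmol.
Outlet amounts (n = n₀ + ν ξ):
  M: 276.6 − 1(23.95) = 252.6
  U: 185.7 − 2(23.95) = 137.8
  Q: 0 + 1(23.95) = 23.95
  V: 0 + 1(23.95) = 23.95
  R: 200.9 (inert)

24 kmol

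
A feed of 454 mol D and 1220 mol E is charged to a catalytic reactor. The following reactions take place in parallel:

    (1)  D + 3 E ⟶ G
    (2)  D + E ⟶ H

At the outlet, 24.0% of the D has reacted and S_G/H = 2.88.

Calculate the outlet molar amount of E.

949 mol

Conversion of D: D consumed = 0.24 × 454 = 109 mol = 1ξ₁ + 1ξ₂.
Selectivity: 1ξ₁ / (1ξ₂) = 2.88 → ξ₁ = 2.88 ξ₂.
Substitute: (1·2.88 + 1) ξ₂ = 109 → ξ₂ = 28.08 mol, ξ₁ = 80.88 mol.
Outlet amounts (n = n₀ + Σ ν·ξ):
  D: 454 − 1(80.88) − 1(28.08) = 345
  E: 1220 − 3(80.88) − 1(28.08) = 949.3
  G: 0 + 1(80.88) = 80.88
  H: 0 + 1(28.08) = 28.08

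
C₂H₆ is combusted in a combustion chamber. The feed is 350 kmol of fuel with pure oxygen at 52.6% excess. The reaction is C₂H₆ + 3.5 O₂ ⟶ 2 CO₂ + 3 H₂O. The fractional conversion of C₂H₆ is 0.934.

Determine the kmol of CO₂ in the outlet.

654 kmol

Stoichiometric O₂ = 3.5 × 350 = 1225 kmol; O₂ fed = 1225 × 1.526 = 1869 kmol.
Fuel reacted = 0.934 × 350 → ξ = 326.9 kmol.
Outlet (n = n₀ + ν ξ):
  C₂H₆: 350 − 1(326.9) = 23.1
  O₂: 1869 − 3.5(326.9) = 725.2
  CO₂: 0 + 2(326.9) = 653.8
  H₂O: 0 + 3(326.9) = 980.7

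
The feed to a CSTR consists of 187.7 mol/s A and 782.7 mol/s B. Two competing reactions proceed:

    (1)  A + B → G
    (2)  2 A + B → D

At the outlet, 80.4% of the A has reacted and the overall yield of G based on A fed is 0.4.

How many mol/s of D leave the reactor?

Yield of G: 1ξ₁ / 187.7 = 0.4 → ξ₁ = 75.08 mol/s.
Conversion of A: 1ξ₁ + 2ξ₂ = 0.804 × 187.7 = 150.9 → ξ₂ = 37.92 mol/s.
Outlet amounts (n = n₀ + Σ ν·ξ):
  A: 187.7 − 1(75.08) − 2(37.92) = 36.79
  B: 782.7 − 1(75.08) − 1(37.92) = 669.7
  G: 0 + 1(75.08) = 75.08
  D: 0 + 1(37.92) = 37.92

37.9 mol/s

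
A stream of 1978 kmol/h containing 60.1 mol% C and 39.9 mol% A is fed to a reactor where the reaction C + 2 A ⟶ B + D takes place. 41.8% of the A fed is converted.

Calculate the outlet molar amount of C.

1020 kmol/h

A reacted = 0.418 × 789.2 = 329.9 kmol/h; ν_A = −2, so ξ = 329.9/2 = 164.9 kmol/h.
Outlet amounts (n = n₀ + ν ξ):
  C: 1189 − 1(164.9) = 1024
  A: 789.2 − 2(164.9) = 459.3
  B: 0 + 1(164.9) = 164.9
  D: 0 + 1(164.9) = 164.9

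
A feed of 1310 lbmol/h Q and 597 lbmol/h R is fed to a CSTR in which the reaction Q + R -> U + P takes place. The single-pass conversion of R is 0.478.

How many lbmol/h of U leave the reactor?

285 lbmol/h

R reacted = 0.478 × 597 = 285.4 lbmol/h; ν_R = −1, so ξ = 285.4/1 = 285.4 lbmol/h.
Outlet amounts (n = n₀ + ν ξ):
  Q: 1310 − 1(285.4) = 1025
  R: 597 − 1(285.4) = 311.6
  U: 0 + 1(285.4) = 285.4
  P: 0 + 1(285.4) = 285.4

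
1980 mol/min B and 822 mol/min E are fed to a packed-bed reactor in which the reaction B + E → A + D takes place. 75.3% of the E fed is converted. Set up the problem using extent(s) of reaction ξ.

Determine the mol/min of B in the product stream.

1360 mol/min

E reacted = 0.753 × 822 = 619 mol/min; ν_E = −1, so ξ = 619/1 = 619 mol/min.
Outlet amounts (n = n₀ + ν ξ):
  B: 1980 − 1(619) = 1361
  E: 822 − 1(619) = 203
  A: 0 + 1(619) = 619
  D: 0 + 1(619) = 619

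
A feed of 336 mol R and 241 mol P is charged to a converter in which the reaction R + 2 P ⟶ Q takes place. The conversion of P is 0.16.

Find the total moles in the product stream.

P reacted = 0.16 × 241 = 38.56 mol; ν_P = −2, so ξ = 38.56/2 = 19.28 mol.
Outlet amounts (n = n₀ + ν ξ):
  R: 336 − 1(19.28) = 316.7
  P: 241 − 2(19.28) = 202.4
  Q: 0 + 1(19.28) = 19.28
Total out = 316.7 + 202.4 + 19.28 = 538.4 mol.

538 mol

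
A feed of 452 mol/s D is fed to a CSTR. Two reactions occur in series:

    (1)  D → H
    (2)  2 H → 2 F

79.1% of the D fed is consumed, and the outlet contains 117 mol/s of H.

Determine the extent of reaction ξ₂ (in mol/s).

ξ₂ = 120 mol/s

Conversion of D: D consumed = 1ξ₁ = 0.791 × 452 → ξ₁ = 357.5 mol/s.
H balance: n_H = 0 + 1ξ₁ − 2ξ₂ = 117 → ξ₂ = (1·357.5 − 117)/2 = 120.3 mol/s.
Outlet amounts (n = n₀ + Σ ν·ξ):
  D: 452 − 1(357.5) = 94.47
  H: 0 + 1(357.5) − 2(120.3) = 117
  F: 0 + 2(120.3) = 240.5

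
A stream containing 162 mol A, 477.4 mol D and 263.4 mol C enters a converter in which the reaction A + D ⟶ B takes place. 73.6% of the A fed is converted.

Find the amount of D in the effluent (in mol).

A reacted = 0.736 × 162 = 119.2 mol; ν_A = −1, so ξ = 119.2/1 = 119.2 mol.
Outlet amounts (n = n₀ + ν ξ):
  A: 162 − 1(119.2) = 42.77
  D: 477.4 − 1(119.2) = 358.2
  B: 0 + 1(119.2) = 119.2
  C: 263.4 (inert)

358 mol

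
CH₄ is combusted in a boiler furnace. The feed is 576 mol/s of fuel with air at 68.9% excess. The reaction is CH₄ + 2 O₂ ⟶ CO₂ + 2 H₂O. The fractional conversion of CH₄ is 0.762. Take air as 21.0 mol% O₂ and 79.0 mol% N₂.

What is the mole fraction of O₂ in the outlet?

0.109

Stoichiometric O₂ = 2 × 576 = 1152 mol/s; O₂ fed = 1152 × 1.689 = 1946 mol/s.
N₂ fed = 1946 × 79/21 = 7320 mol/s.
Fuel reacted = 0.762 × 576 → ξ = 438.9 mol/s.
Outlet (n = n₀ + ν ξ):
  CH₄: 576 − 1(438.9) = 137.1
  O₂: 1946 − 2(438.9) = 1068
  N₂: 7320 (inert)
  CO₂: 0 + 1(438.9) = 438.9
  H₂O: 0 + 2(438.9) = 877.8
Total out = 9841 mol/s; y_O₂ = 1068 / 9841 = 0.1085.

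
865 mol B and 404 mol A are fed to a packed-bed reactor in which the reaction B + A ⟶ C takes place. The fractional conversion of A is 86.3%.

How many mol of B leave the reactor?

A reacted = 0.863 × 404 = 348.7 mol; ν_A = −1, so ξ = 348.7/1 = 348.7 mol.
Outlet amounts (n = n₀ + ν ξ):
  B: 865 − 1(348.7) = 516.3
  A: 404 − 1(348.7) = 55.35
  C: 0 + 1(348.7) = 348.7

516 mol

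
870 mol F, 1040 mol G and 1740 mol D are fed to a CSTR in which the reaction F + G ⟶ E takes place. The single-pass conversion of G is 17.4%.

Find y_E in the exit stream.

0.0522

G reacted = 0.174 × 1040 = 181 mol; ν_G = −1, so ξ = 181/1 = 181 mol.
Outlet amounts (n = n₀ + ν ξ):
  F: 870 − 1(181) = 689
  G: 1040 − 1(181) = 859
  E: 0 + 1(181) = 181
  D: 1740 (inert)
Total out = 3469 mol; y_E = 181 / 3469 = 0.05216.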